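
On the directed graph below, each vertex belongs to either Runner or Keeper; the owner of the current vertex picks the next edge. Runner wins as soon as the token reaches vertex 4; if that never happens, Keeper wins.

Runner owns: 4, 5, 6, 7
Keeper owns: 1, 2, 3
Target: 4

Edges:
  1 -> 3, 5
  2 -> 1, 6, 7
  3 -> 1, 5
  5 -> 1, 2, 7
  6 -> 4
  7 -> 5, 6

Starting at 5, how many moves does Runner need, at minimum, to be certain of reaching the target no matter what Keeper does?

A0 = {4}
A1: add {6} — 6 (Runner) has 6→4.
A2: add {7} — 7 (Runner) has 7→6.
A3: add {5} — 5 (Runner) has 5→7.
A4 = A3; e.g. 1 (Keeper) can still go to 3. Fixed point.
5 enters the attractor at level 3, so Runner can force the target in 3 moves from there.

3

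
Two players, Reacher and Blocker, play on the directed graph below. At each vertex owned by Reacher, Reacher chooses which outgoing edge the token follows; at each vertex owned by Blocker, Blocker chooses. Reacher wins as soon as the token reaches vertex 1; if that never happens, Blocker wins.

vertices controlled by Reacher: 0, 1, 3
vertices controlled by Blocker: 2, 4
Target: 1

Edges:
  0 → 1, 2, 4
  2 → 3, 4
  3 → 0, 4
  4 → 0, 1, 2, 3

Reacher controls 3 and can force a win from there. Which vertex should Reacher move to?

0

A0 = {1}
A1: add {0} — 0 (Reacher) has 0→1.
A2: add {3} — 3 (Reacher) has 3→0.
A3 = A2; e.g. 2 (Blocker) can still go to 4. Fixed point.
From 3, successor 0 is in the attractor (rank 1); the other successor 4 is not.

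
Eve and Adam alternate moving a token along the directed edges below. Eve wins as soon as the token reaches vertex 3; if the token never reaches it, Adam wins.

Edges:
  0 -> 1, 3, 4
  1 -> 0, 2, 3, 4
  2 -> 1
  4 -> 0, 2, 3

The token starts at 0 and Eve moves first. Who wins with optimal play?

Track states (vertex, player-to-move).
A0 = {(3,Eve), (3,Adam)}
A1: add {(0,Eve), (1,Eve), (4,Eve)}.
(0,Eve) ∈ A1 ⇒ Eve forces the target.

Eve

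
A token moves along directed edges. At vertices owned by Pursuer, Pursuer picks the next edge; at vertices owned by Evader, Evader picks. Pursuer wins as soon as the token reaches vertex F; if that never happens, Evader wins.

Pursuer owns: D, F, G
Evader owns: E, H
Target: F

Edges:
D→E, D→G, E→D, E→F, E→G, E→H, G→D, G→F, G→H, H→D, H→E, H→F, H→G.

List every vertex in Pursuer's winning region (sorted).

A0 = {F}
A1: add {G} — G (Pursuer) has G→F.
A2: add {D} — D (Pursuer) has D→G.
A3 = A2; e.g. E (Evader) can still go to H. Fixed point.
Pursuer's winning region = {D, F, G}.

D, F, G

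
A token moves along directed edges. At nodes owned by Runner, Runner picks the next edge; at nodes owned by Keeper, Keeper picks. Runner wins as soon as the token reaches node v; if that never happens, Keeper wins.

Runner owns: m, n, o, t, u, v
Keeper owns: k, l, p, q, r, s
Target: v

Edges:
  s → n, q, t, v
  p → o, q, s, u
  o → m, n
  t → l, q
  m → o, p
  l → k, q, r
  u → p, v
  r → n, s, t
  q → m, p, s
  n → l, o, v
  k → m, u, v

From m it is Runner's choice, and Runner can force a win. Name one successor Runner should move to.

o

A0 = {v}
A1: add {n, u} — n (Runner) has n→v; u (Runner) has u→v.
A2: add {o} — o (Runner) has o→n.
A3: add {m} — m (Runner) has m→o.
A4: add {k} — k (Keeper): all of {m, u, v} already in.
A5 = A4; e.g. l (Keeper) can still go to q. Fixed point.
From m, successor o is in the attractor (rank 2); the other successor p is not.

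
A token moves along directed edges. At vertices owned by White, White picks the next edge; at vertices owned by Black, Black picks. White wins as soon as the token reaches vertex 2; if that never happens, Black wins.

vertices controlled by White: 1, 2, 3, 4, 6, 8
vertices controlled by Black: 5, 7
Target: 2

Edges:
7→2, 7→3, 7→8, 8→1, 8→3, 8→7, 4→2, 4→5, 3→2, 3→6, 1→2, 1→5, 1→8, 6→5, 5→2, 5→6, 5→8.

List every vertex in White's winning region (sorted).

1, 2, 3, 4, 7, 8

A0 = {2}
A1: add {1, 3, 4} — 1 (White) has 1→2; 3 (White) has 3→2; 4 (White) has 4→2.
A2: add {8} — 8 (White) has 8→1.
A3: add {7} — 7 (Black): all of {2, 3, 8} already in.
A4 = A3; e.g. 5 (Black) can still go to 6. Fixed point.
White's winning region = {1, 2, 3, 4, 7, 8}.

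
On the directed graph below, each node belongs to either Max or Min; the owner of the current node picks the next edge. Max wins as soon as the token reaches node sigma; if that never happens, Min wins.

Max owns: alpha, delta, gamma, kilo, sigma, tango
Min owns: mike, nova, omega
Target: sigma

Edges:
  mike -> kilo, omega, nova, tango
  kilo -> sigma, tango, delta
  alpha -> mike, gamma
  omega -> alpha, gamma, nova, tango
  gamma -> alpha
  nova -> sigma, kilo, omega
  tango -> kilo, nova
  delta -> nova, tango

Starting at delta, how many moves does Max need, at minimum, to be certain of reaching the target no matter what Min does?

A0 = {sigma}
A1: add {kilo} — kilo (Max) has kilo→sigma.
A2: add {tango} — tango (Max) has tango→kilo.
A3: add {delta} — delta (Max) has delta→tango.
A4 = A3; e.g. mike (Min) can still go to omega. Fixed point.
delta enters the attractor at level 3, so Max can force the target in 3 moves from there.

3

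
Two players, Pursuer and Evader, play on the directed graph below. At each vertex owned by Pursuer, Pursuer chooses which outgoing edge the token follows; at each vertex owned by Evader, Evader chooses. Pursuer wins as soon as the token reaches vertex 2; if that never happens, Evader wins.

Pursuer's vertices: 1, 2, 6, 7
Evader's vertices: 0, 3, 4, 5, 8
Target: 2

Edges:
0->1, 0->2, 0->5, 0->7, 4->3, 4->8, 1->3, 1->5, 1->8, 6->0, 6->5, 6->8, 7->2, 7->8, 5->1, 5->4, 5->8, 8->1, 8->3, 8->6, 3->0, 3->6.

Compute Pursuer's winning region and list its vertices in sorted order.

A0 = {2}
A1: add {7} — 7 (Pursuer) has 7→2.
A2 = A1; e.g. 0 (Evader) can still go to 1. Fixed point.
Pursuer's winning region = {2, 7}.

2, 7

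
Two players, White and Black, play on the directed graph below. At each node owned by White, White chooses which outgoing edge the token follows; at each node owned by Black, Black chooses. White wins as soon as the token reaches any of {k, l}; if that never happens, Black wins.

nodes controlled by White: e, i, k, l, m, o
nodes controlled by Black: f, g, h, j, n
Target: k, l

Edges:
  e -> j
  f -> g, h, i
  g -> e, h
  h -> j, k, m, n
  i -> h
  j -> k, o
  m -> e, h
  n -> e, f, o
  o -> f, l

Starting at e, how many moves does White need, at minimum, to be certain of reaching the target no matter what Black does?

A0 = {k, l}
A1: add {o} — o (White) has o→l.
A2: add {j} — j (Black): all of {k, o} already in.
A3: add {e} — e (White) has e→j.
e enters the attractor at level 3, so White can force the target in 3 moves from there.

3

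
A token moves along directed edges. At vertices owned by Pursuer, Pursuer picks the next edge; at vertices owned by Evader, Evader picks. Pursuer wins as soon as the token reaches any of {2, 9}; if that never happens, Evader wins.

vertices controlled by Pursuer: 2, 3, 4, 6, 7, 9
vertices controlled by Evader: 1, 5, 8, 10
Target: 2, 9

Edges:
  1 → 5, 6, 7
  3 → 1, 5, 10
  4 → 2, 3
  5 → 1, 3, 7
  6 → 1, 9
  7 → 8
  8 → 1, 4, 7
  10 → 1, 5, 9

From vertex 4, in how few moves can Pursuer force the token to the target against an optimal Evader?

1

A0 = {2, 9}
A1: add {4, 6} — 4 (Pursuer) has 4→2; 6 (Pursuer) has 6→9.
A2 = A1; e.g. 1 (Evader) can still go to 5. Fixed point.
4 enters the attractor at level 1, so Pursuer can force the target in 1 move from there.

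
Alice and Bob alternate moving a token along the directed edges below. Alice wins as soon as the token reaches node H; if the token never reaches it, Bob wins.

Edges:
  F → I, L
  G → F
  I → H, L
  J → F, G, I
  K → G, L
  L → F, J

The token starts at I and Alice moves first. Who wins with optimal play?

Alice

Track states (vertex, player-to-move).
A0 = {(H,Alice), (H,Bob)}
A1: add {(I,Alice)}.
(I,Alice) ∈ A1 ⇒ Alice forces the target.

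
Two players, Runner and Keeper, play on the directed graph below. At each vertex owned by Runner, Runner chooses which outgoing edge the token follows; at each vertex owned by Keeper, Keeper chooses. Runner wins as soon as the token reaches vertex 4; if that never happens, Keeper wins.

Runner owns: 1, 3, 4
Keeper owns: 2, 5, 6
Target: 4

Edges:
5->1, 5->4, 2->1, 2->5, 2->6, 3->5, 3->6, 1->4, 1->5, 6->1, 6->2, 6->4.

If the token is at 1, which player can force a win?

A0 = {4}
A1: add {1} — 1 (Runner) has 1→4.
1 ∈ A1, so Runner can force the target.

Runner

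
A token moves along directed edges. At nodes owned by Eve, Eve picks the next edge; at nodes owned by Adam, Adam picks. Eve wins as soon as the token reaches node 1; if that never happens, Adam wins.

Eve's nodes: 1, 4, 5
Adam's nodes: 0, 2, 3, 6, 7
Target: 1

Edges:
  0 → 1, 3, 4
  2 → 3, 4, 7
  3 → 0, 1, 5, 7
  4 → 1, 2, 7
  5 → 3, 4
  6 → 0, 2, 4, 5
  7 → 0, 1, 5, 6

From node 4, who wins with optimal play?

A0 = {1}
A1: add {4} — 4 (Eve) has 4→1.
4 ∈ A1, so Eve can force the target.

Eve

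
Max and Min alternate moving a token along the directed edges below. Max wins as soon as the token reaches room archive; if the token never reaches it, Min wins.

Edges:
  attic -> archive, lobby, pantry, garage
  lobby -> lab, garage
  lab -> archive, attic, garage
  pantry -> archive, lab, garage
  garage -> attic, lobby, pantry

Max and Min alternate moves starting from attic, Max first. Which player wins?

Track states (vertex, player-to-move).
A0 = {(archive,Max), (archive,Min)}
A1: add {(attic,Max), (lab,Max), (pantry,Max)}.
(attic,Max) ∈ A1 ⇒ Max forces the target.

Max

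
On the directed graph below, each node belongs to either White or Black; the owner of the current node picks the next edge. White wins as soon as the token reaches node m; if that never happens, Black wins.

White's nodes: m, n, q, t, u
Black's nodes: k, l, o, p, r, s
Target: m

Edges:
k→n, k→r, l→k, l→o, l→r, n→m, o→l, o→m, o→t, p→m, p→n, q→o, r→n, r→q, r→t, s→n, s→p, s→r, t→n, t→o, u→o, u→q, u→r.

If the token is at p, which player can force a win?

White

A0 = {m}
A1: add {n} — n (White) has n→m.
A2: add {p, t} — p (Black): all of {m, n} already in; t (White) has t→n.
A3 = A2; e.g. k (Black) can still go to r. Fixed point.
p ∈ A2, so White can force the target.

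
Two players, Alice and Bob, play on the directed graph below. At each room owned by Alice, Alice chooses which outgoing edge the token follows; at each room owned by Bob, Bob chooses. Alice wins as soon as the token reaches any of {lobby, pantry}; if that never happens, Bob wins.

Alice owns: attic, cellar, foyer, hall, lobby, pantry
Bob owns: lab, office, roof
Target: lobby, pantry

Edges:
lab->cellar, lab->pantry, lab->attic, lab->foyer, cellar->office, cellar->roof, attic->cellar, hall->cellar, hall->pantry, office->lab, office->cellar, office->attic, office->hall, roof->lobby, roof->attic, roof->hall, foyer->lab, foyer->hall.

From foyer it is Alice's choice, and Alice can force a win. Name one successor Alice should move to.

hall

A0 = {lobby, pantry}
A1: add {hall} — hall (Alice) has hall→pantry.
A2: add {foyer} — foyer (Alice) has foyer→hall.
A3 = A2; e.g. lab (Bob) can still go to cellar. Fixed point.
From foyer, successor hall is in the attractor (rank 1); the other successor lab is not.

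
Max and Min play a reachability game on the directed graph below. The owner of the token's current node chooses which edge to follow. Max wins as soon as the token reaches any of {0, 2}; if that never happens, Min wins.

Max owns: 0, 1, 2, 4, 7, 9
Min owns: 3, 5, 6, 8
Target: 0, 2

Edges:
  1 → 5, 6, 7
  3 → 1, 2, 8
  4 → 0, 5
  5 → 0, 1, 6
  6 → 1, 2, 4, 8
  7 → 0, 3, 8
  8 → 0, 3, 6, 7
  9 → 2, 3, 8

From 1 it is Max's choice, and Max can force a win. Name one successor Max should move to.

7

A0 = {0, 2}
A1: add {4, 7, 9} — 4 (Max) has 4→0; 7 (Max) has 7→0; 9 (Max) has 9→2.
A2: add {1} — 1 (Max) has 1→7.
A3 = A2; e.g. 3 (Min) can still go to 8. Fixed point.
From 1, successor 7 is in the attractor (rank 1); the other successors 5, 6 are not.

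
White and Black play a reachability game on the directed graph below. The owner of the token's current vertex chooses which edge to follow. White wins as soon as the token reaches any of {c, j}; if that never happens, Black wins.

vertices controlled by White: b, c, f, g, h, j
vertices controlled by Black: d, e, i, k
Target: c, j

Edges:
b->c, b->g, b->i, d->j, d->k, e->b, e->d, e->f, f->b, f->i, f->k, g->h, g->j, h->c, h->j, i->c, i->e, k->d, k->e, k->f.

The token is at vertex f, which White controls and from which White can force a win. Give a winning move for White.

A0 = {c, j}
A1: add {b, g, h} — b (White) has b→c; g (White) has g→j; h (White) has h→c.
A2: add {f} — f (White) has f→b.
A3 = A2; e.g. d (Black) can still go to k. Fixed point.
From f, successor b is in the attractor (rank 1); the other successors i, k are not.

b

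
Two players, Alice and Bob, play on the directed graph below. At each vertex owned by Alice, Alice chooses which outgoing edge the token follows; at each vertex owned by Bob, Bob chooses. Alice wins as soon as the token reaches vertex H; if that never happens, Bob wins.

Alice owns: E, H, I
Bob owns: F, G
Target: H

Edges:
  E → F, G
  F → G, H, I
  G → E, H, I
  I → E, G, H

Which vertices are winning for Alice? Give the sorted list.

H, I

A0 = {H}
A1: add {I} — I (Alice) has I→H.
A2 = A1; e.g. E (Alice) has no edge into A1. Fixed point.
Alice's winning region = {H, I}.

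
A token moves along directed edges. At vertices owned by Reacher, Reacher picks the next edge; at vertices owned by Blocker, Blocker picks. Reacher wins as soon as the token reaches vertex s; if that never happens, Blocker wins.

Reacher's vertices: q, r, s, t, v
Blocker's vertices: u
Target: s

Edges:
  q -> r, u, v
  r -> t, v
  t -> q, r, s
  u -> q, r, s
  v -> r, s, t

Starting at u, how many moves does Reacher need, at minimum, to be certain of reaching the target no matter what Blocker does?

A0 = {s}
A1: add {t, v} — t (Reacher) has t→s; v (Reacher) has v→s.
A2: add {q, r} — q (Reacher) has q→v; r (Reacher) has r→t.
A3: add {u} — u (Blocker): all of {q, r, s} already in.
A3 = all vertices. Fixed point.
u enters the attractor at level 3, so Reacher can force the target in 3 moves from there.

3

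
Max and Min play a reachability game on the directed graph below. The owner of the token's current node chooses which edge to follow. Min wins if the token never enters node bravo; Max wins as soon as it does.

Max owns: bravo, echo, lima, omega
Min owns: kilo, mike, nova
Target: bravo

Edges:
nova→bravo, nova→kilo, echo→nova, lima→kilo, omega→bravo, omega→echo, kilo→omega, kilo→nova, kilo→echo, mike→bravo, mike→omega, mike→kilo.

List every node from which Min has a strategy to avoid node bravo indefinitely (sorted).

A0 = {bravo}
A1: add {omega} — omega (Max) has omega→bravo.
A2 = A1; e.g. lima (Max) has no edge into A1. Fixed point.
Max's attractor = {bravo, omega}; Min avoids the target exactly from the complement.

echo, kilo, lima, mike, nova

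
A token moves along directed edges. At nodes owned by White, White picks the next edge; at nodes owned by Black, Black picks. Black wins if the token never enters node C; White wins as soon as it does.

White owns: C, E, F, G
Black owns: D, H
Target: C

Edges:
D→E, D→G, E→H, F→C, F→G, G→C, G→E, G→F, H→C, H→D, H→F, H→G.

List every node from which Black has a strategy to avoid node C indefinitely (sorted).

D, E, H

A0 = {C}
A1: add {F, G} — F (White) has F→C; G (White) has G→C.
A2 = A1; e.g. D (Black) can still go to E. Fixed point.
White's attractor = {C, F, G}; Black avoids the target exactly from the complement.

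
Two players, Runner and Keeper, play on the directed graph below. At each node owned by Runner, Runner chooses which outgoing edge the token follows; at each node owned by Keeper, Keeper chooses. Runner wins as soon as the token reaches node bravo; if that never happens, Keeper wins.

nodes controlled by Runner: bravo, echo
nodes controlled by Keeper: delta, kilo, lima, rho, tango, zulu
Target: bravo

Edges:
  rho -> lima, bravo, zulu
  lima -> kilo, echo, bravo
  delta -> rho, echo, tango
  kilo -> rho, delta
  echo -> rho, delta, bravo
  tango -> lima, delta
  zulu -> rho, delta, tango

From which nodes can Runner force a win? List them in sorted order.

A0 = {bravo}
A1: add {echo} — echo (Runner) has echo→bravo.
A2 = A1; e.g. rho (Keeper) can still go to lima. Fixed point.
Runner's winning region = {bravo, echo}.

bravo, echo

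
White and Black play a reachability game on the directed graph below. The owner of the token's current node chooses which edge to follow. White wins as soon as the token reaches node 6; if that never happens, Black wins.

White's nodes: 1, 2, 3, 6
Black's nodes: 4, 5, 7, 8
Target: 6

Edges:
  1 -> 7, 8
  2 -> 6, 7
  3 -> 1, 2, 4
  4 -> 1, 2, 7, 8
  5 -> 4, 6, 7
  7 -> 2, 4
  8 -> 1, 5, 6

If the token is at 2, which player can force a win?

A0 = {6}
A1: add {2} — 2 (White) has 2→6.
2 ∈ A1, so White can force the target.

White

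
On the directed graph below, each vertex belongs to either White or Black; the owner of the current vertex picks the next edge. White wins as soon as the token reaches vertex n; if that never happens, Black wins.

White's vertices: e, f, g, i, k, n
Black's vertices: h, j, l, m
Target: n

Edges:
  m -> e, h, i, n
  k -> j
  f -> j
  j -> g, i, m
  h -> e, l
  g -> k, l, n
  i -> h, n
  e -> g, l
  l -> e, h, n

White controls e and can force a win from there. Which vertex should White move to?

g

A0 = {n}
A1: add {g, i} — g (White) has g→n; i (White) has i→n.
A2: add {e} — e (White) has e→g.
A3 = A2; e.g. f (White) has no edge into A2. Fixed point.
From e, successor g is in the attractor (rank 1); the other successor l is not.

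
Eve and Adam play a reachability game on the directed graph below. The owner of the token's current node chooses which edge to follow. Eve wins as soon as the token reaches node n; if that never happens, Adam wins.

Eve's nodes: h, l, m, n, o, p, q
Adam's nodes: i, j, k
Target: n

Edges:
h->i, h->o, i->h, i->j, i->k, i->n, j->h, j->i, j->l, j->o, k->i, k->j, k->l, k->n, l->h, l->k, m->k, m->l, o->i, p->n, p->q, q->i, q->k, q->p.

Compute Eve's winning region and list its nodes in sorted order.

n, p, q

A0 = {n}
A1: add {p} — p (Eve) has p→n.
A2: add {q} — q (Eve) has q→p.
A3 = A2; e.g. h (Eve) has no edge into A2. Fixed point.
Eve's winning region = {n, p, q}.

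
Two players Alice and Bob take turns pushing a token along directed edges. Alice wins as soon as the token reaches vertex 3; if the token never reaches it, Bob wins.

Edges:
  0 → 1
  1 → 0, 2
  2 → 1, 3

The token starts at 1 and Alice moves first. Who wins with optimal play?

Bob

Track states (vertex, player-to-move).
A0 = {(3,Alice), (3,Bob)}
A1: add {(2,Alice)}.
A2 = A1; e.g. (0,Alice) stays out. (1,Alice) never enters ⇒ Bob avoids the target.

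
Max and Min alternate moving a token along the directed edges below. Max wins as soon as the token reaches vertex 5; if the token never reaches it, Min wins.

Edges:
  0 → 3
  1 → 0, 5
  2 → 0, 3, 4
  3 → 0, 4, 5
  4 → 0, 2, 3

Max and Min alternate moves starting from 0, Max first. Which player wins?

Track states (vertex, player-to-move).
A0 = {(5,Max), (5,Min)}
A1: add {(1,Max), (3,Max)}.
A2: add {(0,Min)}.
A3: add {(2,Max), (4,Max)}.
A4 = A3; e.g. (0,Max) stays out. (0,Max) never enters ⇒ Min avoids the target.

Min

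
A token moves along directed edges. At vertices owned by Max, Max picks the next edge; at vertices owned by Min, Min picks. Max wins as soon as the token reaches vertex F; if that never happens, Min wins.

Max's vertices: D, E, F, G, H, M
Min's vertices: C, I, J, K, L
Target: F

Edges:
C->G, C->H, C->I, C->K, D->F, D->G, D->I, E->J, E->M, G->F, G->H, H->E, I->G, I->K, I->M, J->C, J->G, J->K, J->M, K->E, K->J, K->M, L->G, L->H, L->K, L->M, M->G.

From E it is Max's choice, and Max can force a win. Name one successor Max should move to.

M

A0 = {F}
A1: add {D, G} — D (Max) has D→F; G (Max) has G→F.
A2: add {M} — M (Max) has M→G.
A3: add {E} — E (Max) has E→M.
A4: add {H} — H (Max) has H→E.
A5 = A4; e.g. C (Min) can still go to I. Fixed point.
From E, successor M is in the attractor (rank 2); the other successor J is not.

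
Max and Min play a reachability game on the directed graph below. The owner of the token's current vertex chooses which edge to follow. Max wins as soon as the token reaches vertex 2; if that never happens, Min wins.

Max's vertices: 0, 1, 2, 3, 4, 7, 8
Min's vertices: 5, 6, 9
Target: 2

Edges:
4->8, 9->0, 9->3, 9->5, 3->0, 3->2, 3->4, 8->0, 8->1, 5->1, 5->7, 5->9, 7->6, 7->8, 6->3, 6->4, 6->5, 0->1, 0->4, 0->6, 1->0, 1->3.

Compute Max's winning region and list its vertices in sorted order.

0, 1, 2, 3, 4, 7, 8

A0 = {2}
A1: add {3} — 3 (Max) has 3→2.
A2: add {1} — 1 (Max) has 1→3.
A3: add {0, 8} — 0 (Max) has 0→1; 8 (Max) has 8→1.
A4: add {4, 7} — 4 (Max) has 4→8; 7 (Max) has 7→8.
A5 = A4; e.g. 5 (Min) can still go to 9. Fixed point.
Max's winning region = {0, 1, 2, 3, 4, 7, 8}.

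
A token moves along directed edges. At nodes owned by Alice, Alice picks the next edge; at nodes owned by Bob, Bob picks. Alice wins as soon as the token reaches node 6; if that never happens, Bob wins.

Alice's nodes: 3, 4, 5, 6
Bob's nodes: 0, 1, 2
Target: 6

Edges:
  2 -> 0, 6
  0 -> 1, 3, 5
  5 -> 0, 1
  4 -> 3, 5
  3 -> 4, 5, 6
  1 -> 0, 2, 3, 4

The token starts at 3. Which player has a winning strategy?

A0 = {6}
A1: add {3} — 3 (Alice) has 3→6.
3 ∈ A1, so Alice can force the target.

Alice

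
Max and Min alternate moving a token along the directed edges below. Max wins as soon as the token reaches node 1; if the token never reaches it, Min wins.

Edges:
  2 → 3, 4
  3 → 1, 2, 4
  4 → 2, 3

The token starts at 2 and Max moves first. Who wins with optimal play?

Track states (vertex, player-to-move).
A0 = {(1,Max), (1,Min)}
A1: add {(3,Max)}.
A2 = A1; e.g. (2,Max) stays out. (2,Max) never enters ⇒ Min avoids the target.

Min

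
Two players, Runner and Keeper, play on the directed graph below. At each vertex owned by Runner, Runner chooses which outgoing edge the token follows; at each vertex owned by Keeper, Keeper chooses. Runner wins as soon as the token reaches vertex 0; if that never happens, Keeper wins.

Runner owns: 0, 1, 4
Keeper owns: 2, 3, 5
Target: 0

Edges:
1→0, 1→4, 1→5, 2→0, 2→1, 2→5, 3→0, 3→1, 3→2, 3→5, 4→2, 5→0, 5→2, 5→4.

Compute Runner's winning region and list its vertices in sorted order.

0, 1

A0 = {0}
A1: add {1} — 1 (Runner) has 1→0.
A2 = A1; e.g. 2 (Keeper) can still go to 5. Fixed point.
Runner's winning region = {0, 1}.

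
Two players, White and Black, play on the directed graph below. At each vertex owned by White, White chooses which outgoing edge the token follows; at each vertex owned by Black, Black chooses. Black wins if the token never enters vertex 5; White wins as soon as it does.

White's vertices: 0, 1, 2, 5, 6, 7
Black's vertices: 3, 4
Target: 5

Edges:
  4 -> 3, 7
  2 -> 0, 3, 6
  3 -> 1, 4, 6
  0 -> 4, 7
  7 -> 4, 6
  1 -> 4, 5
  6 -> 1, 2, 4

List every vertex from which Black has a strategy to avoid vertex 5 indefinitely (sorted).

A0 = {5}
A1: add {1} — 1 (White) has 1→5.
A2: add {6} — 6 (White) has 6→1.
A3: add {2, 7} — 2 (White) has 2→6; 7 (White) has 7→6.
A4: add {0} — 0 (White) has 0→7.
A5 = A4; e.g. 3 (Black) can still go to 4. Fixed point.
White's attractor = {0, 1, 2, 5, 6, 7}; Black avoids the target exactly from the complement.

3, 4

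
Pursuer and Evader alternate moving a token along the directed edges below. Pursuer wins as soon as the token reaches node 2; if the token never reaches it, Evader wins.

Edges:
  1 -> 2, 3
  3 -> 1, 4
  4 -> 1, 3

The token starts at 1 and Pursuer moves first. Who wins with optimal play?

Track states (vertex, player-to-move).
A0 = {(2,Pursuer), (2,Evader)}
A1: add {(1,Pursuer)}.
(1,Pursuer) ∈ A1 ⇒ Pursuer forces the target.

Pursuer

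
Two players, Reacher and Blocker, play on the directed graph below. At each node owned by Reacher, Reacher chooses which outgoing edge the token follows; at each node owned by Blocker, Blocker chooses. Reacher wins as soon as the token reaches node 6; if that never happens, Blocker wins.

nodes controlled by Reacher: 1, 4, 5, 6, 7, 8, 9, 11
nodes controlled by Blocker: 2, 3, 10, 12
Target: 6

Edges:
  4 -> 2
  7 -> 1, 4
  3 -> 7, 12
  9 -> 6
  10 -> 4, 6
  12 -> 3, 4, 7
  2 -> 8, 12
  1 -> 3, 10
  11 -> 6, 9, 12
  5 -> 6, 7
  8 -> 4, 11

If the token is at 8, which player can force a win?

A0 = {6}
A1: add {5, 9, 11} — 5 (Reacher) has 5→6; 9 (Reacher) has 9→6; 11 (Reacher) has 11→6.
A2: add {8} — 8 (Reacher) has 8→11.
A3 = A2; e.g. 1 (Reacher) has no edge into A2. Fixed point.
8 ∈ A2, so Reacher can force the target.

Reacher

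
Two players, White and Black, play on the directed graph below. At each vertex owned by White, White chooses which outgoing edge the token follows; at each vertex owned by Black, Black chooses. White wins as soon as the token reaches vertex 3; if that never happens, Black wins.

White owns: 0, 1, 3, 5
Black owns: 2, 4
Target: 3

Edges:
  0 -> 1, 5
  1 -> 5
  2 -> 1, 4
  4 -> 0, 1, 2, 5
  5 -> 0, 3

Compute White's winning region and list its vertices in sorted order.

A0 = {3}
A1: add {5} — 5 (White) has 5→3.
A2: add {0, 1} — 0 (White) has 0→5; 1 (White) has 1→5.
A3 = A2; e.g. 2 (Black) can still go to 4. Fixed point.
White's winning region = {0, 1, 3, 5}.

0, 1, 3, 5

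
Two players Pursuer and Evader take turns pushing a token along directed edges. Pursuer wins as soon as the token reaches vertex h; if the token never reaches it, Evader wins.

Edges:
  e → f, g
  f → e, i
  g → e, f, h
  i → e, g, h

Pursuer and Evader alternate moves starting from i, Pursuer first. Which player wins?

Pursuer

Track states (vertex, player-to-move).
A0 = {(h,Pursuer), (h,Evader)}
A1: add {(g,Pursuer), (i,Pursuer)}.
(i,Pursuer) ∈ A1 ⇒ Pursuer forces the target.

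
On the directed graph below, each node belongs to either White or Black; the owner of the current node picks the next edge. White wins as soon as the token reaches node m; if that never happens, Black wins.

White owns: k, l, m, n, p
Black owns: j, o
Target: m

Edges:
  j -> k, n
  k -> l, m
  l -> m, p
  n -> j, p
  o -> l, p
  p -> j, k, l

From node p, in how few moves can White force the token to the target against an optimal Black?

2

A0 = {m}
A1: add {k, l} — k (White) has k→m; l (White) has l→m.
A2: add {p} — p (White) has p→k.
p enters the attractor at level 2, so White can force the target in 2 moves from there.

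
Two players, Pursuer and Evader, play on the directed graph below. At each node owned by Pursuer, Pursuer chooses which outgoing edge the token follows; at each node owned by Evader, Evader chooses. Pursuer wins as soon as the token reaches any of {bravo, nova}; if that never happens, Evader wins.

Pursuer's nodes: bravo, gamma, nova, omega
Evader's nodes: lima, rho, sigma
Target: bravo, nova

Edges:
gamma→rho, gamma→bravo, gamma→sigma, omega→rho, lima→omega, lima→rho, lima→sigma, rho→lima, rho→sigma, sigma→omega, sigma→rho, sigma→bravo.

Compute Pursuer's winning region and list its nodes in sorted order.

A0 = {bravo, nova}
A1: add {gamma} — gamma (Pursuer) has gamma→bravo.
A2 = A1; e.g. omega (Pursuer) has no edge into A1. Fixed point.
Pursuer's winning region = {bravo, gamma, nova}.

bravo, gamma, nova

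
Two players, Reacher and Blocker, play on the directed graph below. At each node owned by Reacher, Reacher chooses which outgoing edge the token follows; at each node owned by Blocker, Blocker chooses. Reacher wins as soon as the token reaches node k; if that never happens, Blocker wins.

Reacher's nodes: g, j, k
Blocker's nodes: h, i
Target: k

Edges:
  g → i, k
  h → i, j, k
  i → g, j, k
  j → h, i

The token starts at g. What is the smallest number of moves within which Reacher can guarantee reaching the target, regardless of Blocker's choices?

1

A0 = {k}
A1: add {g} — g (Reacher) has g→k.
A2 = A1; e.g. h (Blocker) can still go to i. Fixed point.
g enters the attractor at level 1, so Reacher can force the target in 1 move from there.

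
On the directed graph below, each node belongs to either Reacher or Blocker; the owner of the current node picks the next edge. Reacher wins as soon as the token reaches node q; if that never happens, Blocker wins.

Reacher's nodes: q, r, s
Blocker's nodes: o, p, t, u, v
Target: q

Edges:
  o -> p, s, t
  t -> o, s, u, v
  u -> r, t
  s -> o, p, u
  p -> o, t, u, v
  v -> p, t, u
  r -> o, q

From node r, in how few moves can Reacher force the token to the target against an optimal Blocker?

A0 = {q}
A1: add {r} — r (Reacher) has r→q.
A2 = A1; e.g. o (Blocker) can still go to p. Fixed point.
r enters the attractor at level 1, so Reacher can force the target in 1 move from there.

1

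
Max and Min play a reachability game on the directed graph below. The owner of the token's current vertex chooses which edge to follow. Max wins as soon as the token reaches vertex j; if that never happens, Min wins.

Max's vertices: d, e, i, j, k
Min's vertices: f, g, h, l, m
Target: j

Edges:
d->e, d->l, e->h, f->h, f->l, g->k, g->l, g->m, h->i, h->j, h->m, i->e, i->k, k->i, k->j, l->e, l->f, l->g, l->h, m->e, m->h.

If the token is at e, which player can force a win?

Min

A0 = {j}
A1: add {k} — k (Max) has k→j.
A2: add {i} — i (Max) has i→k.
A3 = A2; e.g. d (Max) has no edge into A2. Fixed point.
e never enters the attractor, so Min can avoid the target forever.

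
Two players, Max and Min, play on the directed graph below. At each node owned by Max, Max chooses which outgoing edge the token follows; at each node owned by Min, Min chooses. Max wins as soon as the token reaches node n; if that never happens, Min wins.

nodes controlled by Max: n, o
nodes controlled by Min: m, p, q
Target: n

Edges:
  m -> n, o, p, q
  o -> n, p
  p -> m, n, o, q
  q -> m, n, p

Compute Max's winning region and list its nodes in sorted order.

n, o

A0 = {n}
A1: add {o} — o (Max) has o→n.
A2 = A1; e.g. m (Min) can still go to p. Fixed point.
Max's winning region = {n, o}.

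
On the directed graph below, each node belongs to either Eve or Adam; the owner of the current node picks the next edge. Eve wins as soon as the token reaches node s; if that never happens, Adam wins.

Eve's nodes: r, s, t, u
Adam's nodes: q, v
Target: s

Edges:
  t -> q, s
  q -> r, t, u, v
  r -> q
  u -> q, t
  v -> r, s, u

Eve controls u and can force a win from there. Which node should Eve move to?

t

A0 = {s}
A1: add {t} — t (Eve) has t→s.
A2: add {u} — u (Eve) has u→t.
A3 = A2; e.g. q (Adam) can still go to r. Fixed point.
From u, successor t is in the attractor (rank 1); the other successor q is not.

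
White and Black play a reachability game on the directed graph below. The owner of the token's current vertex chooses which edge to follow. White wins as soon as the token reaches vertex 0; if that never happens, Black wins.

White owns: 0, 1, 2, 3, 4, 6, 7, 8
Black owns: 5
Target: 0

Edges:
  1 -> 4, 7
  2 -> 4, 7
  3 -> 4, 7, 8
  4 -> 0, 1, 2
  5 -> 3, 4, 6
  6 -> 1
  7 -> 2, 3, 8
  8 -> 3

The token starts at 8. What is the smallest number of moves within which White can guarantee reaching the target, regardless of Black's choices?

A0 = {0}
A1: add {4} — 4 (White) has 4→0.
A2: add {1, 2, 3} — 1 (White) has 1→4; 2 (White) has 2→4; 3 (White) has 3→4.
A3: add {6, 7, 8} — 6 (White) has 6→1; 7 (White) has 7→2; 8 (White) has 8→3.
8 enters the attractor at level 3, so White can force the target in 3 moves from there.

3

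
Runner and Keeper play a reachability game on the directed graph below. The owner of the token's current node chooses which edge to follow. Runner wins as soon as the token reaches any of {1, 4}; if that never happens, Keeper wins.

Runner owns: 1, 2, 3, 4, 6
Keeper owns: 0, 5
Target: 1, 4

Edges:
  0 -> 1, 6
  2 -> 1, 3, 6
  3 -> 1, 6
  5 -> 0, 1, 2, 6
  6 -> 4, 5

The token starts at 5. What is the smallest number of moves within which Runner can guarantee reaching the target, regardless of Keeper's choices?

3

A0 = {1, 4}
A1: add {2, 3, 6} — 2 (Runner) has 2→1; 3 (Runner) has 3→1; 6 (Runner) has 6→4.
A2: add {0} — 0 (Keeper): all of {1, 6} already in.
A3: add {5} — 5 (Keeper): all of {0, 1, 2, 6} already in.
A3 = all vertices. Fixed point.
5 enters the attractor at level 3, so Runner can force the target in 3 moves from there.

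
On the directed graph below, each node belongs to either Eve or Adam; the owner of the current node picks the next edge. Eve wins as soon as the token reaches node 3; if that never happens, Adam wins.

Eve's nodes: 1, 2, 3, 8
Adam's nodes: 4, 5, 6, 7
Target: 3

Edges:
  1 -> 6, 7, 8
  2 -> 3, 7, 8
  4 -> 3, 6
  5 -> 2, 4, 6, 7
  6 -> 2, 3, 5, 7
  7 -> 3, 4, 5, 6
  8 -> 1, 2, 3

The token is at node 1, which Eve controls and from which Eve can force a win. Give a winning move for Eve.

8

A0 = {3}
A1: add {2, 8} — 2 (Eve) has 2→3; 8 (Eve) has 8→3.
A2: add {1} — 1 (Eve) has 1→8.
A3 = A2; e.g. 4 (Adam) can still go to 6. Fixed point.
From 1, successor 8 is in the attractor (rank 1); the other successors 6, 7 are not.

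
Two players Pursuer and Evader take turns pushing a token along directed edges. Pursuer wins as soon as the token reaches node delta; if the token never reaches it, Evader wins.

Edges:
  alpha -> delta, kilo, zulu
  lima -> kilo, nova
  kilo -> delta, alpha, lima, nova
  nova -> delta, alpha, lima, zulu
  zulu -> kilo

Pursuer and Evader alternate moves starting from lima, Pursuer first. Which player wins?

Track states (vertex, player-to-move).
A0 = {(delta,Pursuer), (delta,Evader)}
A1: add {(alpha,Pursuer), (kilo,Pursuer), (nova,Pursuer)}.
A2: add {(lima,Evader), (zulu,Evader)}.
A3 = A2; e.g. (alpha,Evader) stays out. (lima,Pursuer) never enters ⇒ Evader avoids the target.

Evader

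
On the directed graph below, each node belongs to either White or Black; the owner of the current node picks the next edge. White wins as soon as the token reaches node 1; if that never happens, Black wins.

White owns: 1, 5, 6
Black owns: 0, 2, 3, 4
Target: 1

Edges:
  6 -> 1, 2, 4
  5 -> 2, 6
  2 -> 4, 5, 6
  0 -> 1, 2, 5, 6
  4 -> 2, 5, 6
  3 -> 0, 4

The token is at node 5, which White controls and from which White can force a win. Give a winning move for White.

6

A0 = {1}
A1: add {6} — 6 (White) has 6→1.
A2: add {5} — 5 (White) has 5→6.
A3 = A2; e.g. 0 (Black) can still go to 2. Fixed point.
From 5, successor 6 is in the attractor (rank 1); the other successor 2 is not.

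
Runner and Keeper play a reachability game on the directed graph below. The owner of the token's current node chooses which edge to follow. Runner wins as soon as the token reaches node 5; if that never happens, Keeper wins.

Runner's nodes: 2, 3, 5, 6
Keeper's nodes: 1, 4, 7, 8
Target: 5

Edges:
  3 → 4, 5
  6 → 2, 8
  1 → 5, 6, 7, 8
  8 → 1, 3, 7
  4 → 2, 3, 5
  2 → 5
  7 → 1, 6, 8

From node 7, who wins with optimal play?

Keeper

A0 = {5}
A1: add {2, 3} — 2 (Runner) has 2→5; 3 (Runner) has 3→5.
A2: add {4, 6} — 4 (Keeper): all of {2, 3, 5} already in; 6 (Runner) has 6→2.
A3 = A2; e.g. 1 (Keeper) can still go to 7. Fixed point.
7 never enters the attractor, so Keeper can avoid the target forever.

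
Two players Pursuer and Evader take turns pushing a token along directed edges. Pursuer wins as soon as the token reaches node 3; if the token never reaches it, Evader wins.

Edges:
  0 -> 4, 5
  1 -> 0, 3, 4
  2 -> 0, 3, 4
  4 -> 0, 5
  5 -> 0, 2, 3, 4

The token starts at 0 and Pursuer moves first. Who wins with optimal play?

Evader

Track states (vertex, player-to-move).
A0 = {(3,Pursuer), (3,Evader)}
A1: add {(1,Pursuer), (2,Pursuer), (5,Pursuer)}.
A2 = A1; e.g. (0,Pursuer) stays out. (0,Pursuer) never enters ⇒ Evader avoids the target.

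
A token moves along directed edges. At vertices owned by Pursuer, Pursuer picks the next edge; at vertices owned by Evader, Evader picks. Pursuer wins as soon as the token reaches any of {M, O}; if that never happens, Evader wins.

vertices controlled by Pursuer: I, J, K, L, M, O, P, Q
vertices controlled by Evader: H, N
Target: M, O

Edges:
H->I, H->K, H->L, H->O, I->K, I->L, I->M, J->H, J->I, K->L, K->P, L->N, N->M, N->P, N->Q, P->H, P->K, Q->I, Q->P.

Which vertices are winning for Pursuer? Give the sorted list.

I, J, M, O, Q

A0 = {M, O}
A1: add {I} — I (Pursuer) has I→M.
A2: add {J, Q} — J (Pursuer) has J→I; Q (Pursuer) has Q→I.
A3 = A2; e.g. H (Evader) can still go to K. Fixed point.
Pursuer's winning region = {I, J, M, O, Q}.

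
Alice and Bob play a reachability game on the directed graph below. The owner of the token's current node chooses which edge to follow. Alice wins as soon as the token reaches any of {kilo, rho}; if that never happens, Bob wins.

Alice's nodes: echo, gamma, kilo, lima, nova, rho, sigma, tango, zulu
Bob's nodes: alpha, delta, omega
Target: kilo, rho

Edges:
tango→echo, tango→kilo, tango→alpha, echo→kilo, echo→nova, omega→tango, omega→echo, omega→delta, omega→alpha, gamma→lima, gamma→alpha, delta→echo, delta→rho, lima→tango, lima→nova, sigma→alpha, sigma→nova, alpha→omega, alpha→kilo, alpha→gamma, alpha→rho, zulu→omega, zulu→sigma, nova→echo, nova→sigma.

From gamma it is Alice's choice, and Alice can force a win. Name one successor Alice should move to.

A0 = {kilo, rho}
A1: add {echo, tango} — tango (Alice) has tango→kilo; echo (Alice) has echo→kilo.
A2: add {delta, lima, nova} — delta (Bob): all of {echo, rho} already in; lima (Alice) has lima→tango; nova (Alice) has nova→echo.
A3: add {gamma, sigma} — gamma (Alice) has gamma→lima; sigma (Alice) has sigma→nova.
A4: add {zulu} — zulu (Alice) has zulu→sigma.
A5 = A4; e.g. omega (Bob) can still go to alpha. Fixed point.
From gamma, successor lima is in the attractor (rank 2); the other successor alpha is not.

lima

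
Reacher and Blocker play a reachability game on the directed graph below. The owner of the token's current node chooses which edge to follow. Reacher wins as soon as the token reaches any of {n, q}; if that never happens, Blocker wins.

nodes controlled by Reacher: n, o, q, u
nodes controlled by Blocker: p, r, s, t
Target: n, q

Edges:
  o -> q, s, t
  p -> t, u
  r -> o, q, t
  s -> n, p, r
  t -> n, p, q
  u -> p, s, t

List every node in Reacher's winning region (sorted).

A0 = {n, q}
A1: add {o} — o (Reacher) has o→q.
A2 = A1; e.g. p (Blocker) can still go to t. Fixed point.
Reacher's winning region = {n, o, q}.

n, o, q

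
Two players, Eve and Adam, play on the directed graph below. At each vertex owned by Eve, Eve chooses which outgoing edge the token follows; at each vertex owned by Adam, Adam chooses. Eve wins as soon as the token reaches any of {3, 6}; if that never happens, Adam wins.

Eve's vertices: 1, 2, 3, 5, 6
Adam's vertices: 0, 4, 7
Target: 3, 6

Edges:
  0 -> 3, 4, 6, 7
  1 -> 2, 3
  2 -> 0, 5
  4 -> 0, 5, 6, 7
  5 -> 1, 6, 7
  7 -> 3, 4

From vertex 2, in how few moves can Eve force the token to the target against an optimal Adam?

A0 = {3, 6}
A1: add {1, 5} — 1 (Eve) has 1→3; 5 (Eve) has 5→6.
A2: add {2} — 2 (Eve) has 2→5.
A3 = A2; e.g. 0 (Adam) can still go to 4. Fixed point.
2 enters the attractor at level 2, so Eve can force the target in 2 moves from there.

2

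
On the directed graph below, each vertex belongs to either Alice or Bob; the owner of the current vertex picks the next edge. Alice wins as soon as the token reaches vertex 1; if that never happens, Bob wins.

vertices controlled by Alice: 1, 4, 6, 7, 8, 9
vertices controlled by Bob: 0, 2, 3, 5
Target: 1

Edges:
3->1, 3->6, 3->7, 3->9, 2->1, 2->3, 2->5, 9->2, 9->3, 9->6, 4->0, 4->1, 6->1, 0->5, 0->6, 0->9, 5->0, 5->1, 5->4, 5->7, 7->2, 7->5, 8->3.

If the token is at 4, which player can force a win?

A0 = {1}
A1: add {4, 6} — 4 (Alice) has 4→1; 6 (Alice) has 6→1.
4 ∈ A1, so Alice can force the target.

Alice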